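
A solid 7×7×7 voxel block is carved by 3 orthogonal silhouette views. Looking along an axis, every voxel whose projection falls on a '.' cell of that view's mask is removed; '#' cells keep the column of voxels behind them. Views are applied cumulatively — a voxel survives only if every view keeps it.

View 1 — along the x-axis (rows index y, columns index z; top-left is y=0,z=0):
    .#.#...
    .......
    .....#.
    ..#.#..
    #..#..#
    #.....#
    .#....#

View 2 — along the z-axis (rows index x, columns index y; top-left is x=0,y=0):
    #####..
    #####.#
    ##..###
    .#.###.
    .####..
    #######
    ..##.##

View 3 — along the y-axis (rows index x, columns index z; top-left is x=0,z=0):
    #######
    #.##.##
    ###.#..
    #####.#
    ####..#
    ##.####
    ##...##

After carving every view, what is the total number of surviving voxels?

full grid |V| = 343
carve view 1 (along x, YZ-mask fill 12/49): 84 voxels remain
carve view 2 (along z, XY-mask fill 35/49): 59 voxels remain
carve view 3 (along y, XZ-mask fill 37/49): 46 voxels remain

|visual hull| = 46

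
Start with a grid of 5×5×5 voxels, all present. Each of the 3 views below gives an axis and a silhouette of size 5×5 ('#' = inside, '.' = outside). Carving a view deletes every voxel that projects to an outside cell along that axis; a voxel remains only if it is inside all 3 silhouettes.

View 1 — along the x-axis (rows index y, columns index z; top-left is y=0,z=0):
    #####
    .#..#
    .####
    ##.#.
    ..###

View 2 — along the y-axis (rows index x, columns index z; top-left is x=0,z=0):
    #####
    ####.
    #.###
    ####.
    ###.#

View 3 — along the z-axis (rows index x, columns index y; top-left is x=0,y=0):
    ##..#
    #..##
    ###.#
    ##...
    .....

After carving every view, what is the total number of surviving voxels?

before carving: 125 voxels (5×5×5)
V1 x: intersect with YZ mask (17 set) -- 85 left
V2 y: intersect with XZ mask (21 set) -- 69 left
V3 z: intersect with XY mask (12 set) -- 35 left

|visual hull| = 35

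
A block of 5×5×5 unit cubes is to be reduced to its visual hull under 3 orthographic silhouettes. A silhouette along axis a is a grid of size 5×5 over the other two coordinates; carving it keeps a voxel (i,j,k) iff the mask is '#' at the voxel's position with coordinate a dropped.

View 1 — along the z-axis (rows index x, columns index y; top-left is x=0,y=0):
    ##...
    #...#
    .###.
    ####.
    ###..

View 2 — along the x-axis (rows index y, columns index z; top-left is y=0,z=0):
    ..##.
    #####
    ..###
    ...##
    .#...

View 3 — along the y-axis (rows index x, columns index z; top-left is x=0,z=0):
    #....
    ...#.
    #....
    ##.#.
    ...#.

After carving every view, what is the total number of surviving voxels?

|visual hull| = 12

before carving: 125 voxels (5×5×5)
step 1: project along z, AND mask (14/25) → |grid| = 70
step 2: project along x, AND mask (13/25) → |grid| = 42
step 3: project along y, AND mask (7/25) → |grid| = 12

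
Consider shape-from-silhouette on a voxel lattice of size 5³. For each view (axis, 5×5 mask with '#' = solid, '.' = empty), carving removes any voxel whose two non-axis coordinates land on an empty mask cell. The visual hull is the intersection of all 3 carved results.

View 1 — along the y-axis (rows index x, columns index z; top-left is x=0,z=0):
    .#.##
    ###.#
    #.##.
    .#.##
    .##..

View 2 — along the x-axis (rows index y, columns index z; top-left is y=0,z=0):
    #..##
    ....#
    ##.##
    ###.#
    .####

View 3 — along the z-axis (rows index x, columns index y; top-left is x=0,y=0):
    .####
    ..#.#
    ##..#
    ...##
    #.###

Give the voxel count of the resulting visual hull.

remaining voxels: 29

full grid |V| = 125
  1. axis=1 (XZ plane), |mask|=15  ⇒  voxels=75
  2. axis=0 (YZ plane), |mask|=16  ⇒  voxels=48
  3. axis=2 (XY plane), |mask|=15  ⇒  voxels=29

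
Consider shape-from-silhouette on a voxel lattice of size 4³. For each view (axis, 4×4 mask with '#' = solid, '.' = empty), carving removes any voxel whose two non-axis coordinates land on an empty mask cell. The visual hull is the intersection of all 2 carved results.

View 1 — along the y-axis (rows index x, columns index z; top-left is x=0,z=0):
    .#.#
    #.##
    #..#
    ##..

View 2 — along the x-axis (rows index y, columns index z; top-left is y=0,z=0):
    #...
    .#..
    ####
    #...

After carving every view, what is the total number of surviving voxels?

17 voxels

initial block: 4^3 = 64
  1. axis=1 (XZ plane), |mask|=9  ⇒  voxels=36
  2. axis=0 (YZ plane), |mask|=7  ⇒  voxels=17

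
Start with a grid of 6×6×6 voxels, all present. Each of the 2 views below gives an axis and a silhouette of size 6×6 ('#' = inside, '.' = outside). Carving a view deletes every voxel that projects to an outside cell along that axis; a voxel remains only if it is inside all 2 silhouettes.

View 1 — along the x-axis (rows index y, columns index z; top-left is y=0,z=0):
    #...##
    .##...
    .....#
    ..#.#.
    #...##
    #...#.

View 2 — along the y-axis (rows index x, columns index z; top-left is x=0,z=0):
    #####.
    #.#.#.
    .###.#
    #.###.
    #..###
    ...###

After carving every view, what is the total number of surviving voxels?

full grid |V| = 216
[1] x-view keeps 13 columns → grid now 78
[2] y-view keeps 23 columns → grid now 51

remaining voxels: 51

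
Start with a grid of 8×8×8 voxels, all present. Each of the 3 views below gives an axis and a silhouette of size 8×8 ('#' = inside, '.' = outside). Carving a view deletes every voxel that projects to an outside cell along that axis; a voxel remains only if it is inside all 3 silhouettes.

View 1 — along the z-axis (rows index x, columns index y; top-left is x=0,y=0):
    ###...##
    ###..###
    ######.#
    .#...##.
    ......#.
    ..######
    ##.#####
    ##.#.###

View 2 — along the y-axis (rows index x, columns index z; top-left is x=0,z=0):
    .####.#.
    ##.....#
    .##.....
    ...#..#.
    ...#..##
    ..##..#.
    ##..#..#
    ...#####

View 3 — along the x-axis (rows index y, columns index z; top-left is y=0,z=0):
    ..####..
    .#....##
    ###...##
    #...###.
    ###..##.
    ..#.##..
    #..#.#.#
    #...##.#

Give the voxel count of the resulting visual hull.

before carving: 512 voxels (8×8×8)
V1 z: intersect with XY mask (41 set) -- 328 left
V2 y: intersect with XZ mask (27 set) -- 142 left
V3 x: intersect with YZ mask (32 set) -- 66 left

66 voxels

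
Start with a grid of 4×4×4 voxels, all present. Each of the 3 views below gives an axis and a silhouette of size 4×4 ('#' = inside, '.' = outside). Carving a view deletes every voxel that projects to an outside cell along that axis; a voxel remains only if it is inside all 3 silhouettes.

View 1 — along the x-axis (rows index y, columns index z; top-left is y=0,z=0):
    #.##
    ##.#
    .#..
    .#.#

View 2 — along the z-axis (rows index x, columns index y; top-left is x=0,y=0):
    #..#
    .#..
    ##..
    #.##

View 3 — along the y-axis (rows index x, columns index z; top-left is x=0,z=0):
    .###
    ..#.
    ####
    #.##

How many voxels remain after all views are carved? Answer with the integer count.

14 voxels

start: 4×4×4 = 64 voxels
V1 x: intersect with YZ mask (9 set) -- 36 left
V2 z: intersect with XY mask (8 set) -- 20 left
V3 y: intersect with XZ mask (11 set) -- 14 left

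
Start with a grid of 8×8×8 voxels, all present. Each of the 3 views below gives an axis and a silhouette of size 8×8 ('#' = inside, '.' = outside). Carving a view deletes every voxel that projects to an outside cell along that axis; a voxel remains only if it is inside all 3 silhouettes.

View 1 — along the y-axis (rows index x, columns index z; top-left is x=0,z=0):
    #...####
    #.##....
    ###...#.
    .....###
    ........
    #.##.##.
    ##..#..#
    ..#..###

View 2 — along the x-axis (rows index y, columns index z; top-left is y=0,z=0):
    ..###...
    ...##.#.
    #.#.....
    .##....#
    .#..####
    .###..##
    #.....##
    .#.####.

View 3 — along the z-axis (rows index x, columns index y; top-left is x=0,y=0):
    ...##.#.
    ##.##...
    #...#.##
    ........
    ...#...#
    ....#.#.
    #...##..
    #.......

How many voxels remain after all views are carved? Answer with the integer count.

30 voxels

before carving: 512 voxels (8×8×8)
step 1: project along y, AND mask (28/64) → |grid| = 224
step 2: project along x, AND mask (29/64) → |grid| = 99
step 3: project along z, AND mask (19/64) → |grid| = 30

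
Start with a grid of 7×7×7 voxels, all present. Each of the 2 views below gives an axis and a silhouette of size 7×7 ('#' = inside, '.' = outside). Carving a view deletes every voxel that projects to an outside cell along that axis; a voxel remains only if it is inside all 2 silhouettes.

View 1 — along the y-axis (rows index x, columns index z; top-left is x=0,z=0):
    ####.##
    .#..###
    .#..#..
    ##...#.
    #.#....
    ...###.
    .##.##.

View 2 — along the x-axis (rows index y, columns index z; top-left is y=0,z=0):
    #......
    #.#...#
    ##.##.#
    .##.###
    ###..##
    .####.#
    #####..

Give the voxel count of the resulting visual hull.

|visual hull| = 97

start: 7×7×7 = 343 voxels
after view 1 [y-axis, 24 of 49 cells solid] → remaining = 168
after view 2 [x-axis, 29 of 49 cells solid] → remaining = 97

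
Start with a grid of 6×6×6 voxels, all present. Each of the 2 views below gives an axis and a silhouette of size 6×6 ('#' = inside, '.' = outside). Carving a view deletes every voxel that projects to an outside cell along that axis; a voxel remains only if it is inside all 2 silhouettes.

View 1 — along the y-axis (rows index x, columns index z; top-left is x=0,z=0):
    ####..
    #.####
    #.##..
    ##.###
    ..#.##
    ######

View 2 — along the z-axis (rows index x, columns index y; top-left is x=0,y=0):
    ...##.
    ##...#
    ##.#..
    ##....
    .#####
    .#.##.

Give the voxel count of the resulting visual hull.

remaining voxels: 75

before carving: 216 voxels (6×6×6)
step 1: project along y, AND mask (26/36) → |grid| = 156
step 2: project along z, AND mask (18/36) → |grid| = 75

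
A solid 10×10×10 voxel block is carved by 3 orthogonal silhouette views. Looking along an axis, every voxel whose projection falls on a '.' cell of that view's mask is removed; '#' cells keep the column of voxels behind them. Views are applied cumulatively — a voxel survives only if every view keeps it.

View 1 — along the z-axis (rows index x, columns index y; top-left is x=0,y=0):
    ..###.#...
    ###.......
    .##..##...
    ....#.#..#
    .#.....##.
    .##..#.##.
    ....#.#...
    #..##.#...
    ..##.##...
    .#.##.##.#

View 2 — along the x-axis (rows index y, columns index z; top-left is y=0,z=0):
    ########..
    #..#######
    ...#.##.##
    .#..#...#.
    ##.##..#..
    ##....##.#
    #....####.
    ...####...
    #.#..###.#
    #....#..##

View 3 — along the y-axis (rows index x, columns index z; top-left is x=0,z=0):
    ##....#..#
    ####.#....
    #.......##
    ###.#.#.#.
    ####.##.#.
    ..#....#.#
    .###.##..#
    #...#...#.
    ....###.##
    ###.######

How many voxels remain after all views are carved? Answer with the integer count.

|visual hull| = 103

before carving: 1000 voxels (10×10×10)
carve view 1 (along z, XY-mask fill 38/100): 380 voxels remain
carve view 2 (along x, YZ-mask fill 53/100): 200 voxels remain
carve view 3 (along y, XZ-mask fill 51/100): 103 voxels remain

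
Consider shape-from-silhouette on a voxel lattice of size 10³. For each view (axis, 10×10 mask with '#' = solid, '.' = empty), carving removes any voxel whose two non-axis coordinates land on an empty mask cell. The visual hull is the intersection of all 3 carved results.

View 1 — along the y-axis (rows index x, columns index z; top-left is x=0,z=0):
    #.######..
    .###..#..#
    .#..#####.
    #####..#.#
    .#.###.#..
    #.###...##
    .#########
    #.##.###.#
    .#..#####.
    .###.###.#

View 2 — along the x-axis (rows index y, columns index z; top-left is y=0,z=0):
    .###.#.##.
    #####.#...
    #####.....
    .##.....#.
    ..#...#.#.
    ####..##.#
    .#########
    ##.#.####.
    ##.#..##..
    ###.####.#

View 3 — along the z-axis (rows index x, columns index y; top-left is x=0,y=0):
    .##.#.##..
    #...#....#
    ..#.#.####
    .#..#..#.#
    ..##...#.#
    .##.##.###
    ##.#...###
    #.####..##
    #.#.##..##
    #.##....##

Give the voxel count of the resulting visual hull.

start: 10×10×10 = 1000 voxels
step 1: project along y, AND mask (65/100) → |grid| = 650
step 2: project along x, AND mask (59/100) → |grid| = 390
step 3: project along z, AND mask (53/100) → |grid| = 201

|visual hull| = 201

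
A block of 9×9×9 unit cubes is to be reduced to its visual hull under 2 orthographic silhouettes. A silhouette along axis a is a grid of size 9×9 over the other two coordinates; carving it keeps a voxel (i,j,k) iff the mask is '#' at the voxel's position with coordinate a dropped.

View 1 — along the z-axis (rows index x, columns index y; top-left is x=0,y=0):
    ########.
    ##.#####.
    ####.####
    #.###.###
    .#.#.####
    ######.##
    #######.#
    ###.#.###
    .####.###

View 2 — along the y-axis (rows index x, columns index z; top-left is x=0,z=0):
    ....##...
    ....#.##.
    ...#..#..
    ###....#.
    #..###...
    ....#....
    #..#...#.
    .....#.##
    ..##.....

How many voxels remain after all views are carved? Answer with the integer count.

remaining voxels: 172

initial block: 9^3 = 729
carve view 1 (along z, XY-mask fill 66/81): 594 voxels remain
carve view 2 (along y, XZ-mask fill 24/81): 172 voxels remain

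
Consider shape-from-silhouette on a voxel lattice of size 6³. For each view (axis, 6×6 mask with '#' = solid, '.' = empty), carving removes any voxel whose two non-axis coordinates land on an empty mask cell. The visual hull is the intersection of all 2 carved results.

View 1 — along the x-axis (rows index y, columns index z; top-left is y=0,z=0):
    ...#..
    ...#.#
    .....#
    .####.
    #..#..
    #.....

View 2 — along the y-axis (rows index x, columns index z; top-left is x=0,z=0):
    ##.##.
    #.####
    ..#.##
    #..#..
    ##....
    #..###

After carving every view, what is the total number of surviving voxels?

initial block: 6^3 = 216
step 1: project along x, AND mask (11/36) → |grid| = 66
step 2: project along y, AND mask (20/36) → |grid| = 40

remaining voxels: 40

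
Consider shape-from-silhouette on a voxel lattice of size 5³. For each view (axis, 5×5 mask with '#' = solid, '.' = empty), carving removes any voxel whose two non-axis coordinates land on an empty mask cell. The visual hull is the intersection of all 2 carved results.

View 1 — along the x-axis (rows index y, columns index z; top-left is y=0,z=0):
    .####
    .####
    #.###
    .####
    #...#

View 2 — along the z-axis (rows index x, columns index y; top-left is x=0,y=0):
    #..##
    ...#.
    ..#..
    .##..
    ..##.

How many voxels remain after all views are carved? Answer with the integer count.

full grid |V| = 125
V1 x: intersect with YZ mask (18 set) -- 90 left
V2 z: intersect with XY mask (9 set) -- 34 left

|visual hull| = 34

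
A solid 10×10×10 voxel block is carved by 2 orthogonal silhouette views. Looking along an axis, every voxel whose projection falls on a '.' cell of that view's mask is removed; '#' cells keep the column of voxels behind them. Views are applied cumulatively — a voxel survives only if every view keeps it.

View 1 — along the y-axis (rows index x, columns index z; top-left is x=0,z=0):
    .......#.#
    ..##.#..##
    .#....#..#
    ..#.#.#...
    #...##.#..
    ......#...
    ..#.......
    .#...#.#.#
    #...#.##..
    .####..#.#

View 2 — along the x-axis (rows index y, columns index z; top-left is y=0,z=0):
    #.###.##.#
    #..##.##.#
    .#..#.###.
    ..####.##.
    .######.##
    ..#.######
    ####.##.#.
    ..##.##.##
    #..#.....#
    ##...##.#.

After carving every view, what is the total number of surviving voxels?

voxel count = 196

start: 10×10×10 = 1000 voxels
  1. axis=1 (XZ plane), |mask|=33  ⇒  voxels=330
  2. axis=0 (YZ plane), |mask|=60  ⇒  voxels=196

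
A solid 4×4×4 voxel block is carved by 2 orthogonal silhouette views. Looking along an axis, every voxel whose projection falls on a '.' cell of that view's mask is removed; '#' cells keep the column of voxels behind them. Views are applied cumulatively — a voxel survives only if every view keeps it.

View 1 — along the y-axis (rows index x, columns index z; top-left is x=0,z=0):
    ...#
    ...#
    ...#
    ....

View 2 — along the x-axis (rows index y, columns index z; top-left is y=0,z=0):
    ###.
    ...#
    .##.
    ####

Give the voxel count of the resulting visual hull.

|visual hull| = 6

start: 4×4×4 = 64 voxels
  1. axis=1 (XZ plane), |mask|=3  ⇒  voxels=12
  2. axis=0 (YZ plane), |mask|=10  ⇒  voxels=6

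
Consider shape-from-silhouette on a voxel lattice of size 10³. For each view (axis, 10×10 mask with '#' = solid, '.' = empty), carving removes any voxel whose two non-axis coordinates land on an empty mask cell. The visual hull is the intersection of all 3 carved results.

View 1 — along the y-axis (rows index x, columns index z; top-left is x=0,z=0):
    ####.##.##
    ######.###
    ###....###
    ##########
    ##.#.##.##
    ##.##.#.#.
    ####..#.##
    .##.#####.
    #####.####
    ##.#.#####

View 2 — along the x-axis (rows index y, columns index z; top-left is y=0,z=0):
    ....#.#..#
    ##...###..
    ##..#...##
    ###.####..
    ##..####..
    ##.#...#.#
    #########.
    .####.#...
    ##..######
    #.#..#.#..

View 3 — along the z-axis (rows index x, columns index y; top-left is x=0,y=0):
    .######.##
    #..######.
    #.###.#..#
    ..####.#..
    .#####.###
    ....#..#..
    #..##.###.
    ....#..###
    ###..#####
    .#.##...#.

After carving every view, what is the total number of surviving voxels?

|visual hull| = 265

full grid |V| = 1000
carve view 1 (along y, XZ-mask fill 77/100): 770 voxels remain
carve view 2 (along x, YZ-mask fill 57/100): 435 voxels remain
carve view 3 (along z, XY-mask fill 58/100): 265 voxels remain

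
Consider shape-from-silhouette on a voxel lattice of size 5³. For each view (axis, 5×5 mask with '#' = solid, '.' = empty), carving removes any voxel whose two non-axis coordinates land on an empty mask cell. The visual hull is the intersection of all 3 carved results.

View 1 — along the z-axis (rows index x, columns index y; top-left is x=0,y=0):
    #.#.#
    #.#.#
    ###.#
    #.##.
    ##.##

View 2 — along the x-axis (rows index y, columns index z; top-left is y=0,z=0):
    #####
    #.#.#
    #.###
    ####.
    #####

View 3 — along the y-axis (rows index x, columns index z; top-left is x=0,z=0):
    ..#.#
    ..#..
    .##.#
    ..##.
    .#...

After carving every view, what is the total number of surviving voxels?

full grid |V| = 125
  1. axis=2 (XY plane), |mask|=17  ⇒  voxels=85
  2. axis=0 (YZ plane), |mask|=21  ⇒  voxels=75
  3. axis=1 (XZ plane), |mask|=9  ⇒  voxels=28

remaining voxels: 28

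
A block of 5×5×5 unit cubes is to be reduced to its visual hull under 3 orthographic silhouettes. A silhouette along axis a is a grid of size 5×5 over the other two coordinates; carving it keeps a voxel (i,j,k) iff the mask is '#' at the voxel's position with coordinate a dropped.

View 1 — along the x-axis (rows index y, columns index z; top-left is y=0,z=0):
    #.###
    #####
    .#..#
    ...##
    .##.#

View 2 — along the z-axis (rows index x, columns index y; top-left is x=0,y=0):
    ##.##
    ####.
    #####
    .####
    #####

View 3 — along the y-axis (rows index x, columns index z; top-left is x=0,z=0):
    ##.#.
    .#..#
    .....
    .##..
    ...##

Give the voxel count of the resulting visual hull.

start: 5×5×5 = 125 voxels
after view 1 [x-axis, 16 of 25 cells solid] → remaining = 80
after view 2 [z-axis, 22 of 25 cells solid] → remaining = 71
after view 3 [y-axis, 9 of 25 cells solid] → remaining = 26

remaining voxels: 26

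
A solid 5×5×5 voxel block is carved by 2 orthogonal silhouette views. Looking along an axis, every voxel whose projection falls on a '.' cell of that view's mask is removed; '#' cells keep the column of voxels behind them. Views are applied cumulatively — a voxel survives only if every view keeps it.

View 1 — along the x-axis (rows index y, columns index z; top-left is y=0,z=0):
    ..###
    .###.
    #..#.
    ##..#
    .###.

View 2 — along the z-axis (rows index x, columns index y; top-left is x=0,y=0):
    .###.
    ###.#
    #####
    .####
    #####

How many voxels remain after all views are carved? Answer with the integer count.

remaining voxels: 58

before carving: 125 voxels (5×5×5)
  1. axis=0 (YZ plane), |mask|=14  ⇒  voxels=70
  2. axis=2 (XY plane), |mask|=21  ⇒  voxels=58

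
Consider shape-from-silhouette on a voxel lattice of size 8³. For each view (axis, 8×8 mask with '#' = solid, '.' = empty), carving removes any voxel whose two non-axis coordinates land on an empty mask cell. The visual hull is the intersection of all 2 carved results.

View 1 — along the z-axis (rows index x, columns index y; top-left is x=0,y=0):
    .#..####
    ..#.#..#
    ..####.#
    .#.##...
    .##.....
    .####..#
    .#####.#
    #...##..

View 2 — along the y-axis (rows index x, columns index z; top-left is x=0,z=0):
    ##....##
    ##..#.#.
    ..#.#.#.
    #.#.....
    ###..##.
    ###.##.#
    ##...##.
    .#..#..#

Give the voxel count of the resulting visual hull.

|visual hull| = 126

initial block: 8^3 = 512
after view 1 [z-axis, 32 of 64 cells solid] → remaining = 256
after view 2 [y-axis, 31 of 64 cells solid] → remaining = 126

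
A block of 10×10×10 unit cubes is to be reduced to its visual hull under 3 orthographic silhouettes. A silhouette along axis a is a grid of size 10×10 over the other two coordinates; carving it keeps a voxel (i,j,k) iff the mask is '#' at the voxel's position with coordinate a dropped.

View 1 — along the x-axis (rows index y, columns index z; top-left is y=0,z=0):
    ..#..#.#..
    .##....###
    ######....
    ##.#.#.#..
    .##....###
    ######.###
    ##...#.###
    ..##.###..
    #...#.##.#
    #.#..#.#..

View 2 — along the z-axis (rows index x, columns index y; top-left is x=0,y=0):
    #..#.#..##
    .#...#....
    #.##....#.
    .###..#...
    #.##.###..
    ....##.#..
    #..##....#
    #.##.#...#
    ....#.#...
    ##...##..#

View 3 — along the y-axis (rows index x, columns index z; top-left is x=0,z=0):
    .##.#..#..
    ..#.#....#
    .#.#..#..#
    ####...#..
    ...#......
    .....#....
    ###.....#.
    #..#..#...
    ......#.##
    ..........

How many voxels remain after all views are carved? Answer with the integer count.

full grid |V| = 1000
after view 1 [x-axis, 53 of 100 cells solid] → remaining = 530
after view 2 [z-axis, 40 of 100 cells solid] → remaining = 216
after view 3 [y-axis, 28 of 100 cells solid] → remaining = 62

|visual hull| = 62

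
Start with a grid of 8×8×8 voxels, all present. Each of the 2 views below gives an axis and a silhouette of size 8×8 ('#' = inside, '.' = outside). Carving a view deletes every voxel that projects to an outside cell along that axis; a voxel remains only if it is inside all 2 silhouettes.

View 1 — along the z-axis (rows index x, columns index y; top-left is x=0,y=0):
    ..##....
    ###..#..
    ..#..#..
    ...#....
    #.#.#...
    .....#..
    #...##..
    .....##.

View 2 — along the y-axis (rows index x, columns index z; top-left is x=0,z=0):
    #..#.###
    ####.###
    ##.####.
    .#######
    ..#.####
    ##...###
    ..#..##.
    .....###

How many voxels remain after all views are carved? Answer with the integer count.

remaining voxels: 92

full grid |V| = 512
after view 1 [z-axis, 18 of 64 cells solid] → remaining = 144
after view 2 [y-axis, 41 of 64 cells solid] → remaining = 92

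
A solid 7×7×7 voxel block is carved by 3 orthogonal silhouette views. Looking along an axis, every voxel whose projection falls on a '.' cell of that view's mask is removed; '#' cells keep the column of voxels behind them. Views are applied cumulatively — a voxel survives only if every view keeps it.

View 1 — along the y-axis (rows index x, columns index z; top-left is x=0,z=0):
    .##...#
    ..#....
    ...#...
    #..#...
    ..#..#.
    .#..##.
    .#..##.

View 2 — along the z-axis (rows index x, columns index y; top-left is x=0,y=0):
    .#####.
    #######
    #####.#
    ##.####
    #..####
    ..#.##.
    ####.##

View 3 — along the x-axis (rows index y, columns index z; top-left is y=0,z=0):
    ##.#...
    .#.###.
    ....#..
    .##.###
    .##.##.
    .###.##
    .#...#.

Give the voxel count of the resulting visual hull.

voxel count = 43

start: 7×7×7 = 343 voxels
[1] y-view keeps 15 columns → grid now 105
[2] z-view keeps 38 columns → grid now 77
[3] x-view keeps 24 columns → grid now 43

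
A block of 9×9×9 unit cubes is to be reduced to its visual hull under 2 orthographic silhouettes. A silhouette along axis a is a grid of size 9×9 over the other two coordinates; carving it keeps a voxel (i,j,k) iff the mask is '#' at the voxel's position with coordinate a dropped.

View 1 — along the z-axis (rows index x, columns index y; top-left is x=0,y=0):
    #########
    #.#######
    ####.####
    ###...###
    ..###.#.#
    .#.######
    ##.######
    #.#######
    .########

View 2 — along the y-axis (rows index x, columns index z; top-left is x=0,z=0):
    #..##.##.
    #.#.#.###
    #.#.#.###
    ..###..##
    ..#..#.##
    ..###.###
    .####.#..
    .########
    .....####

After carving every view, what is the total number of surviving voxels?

full grid |V| = 729
V1 z: intersect with XY mask (67 set) -- 603 left
V2 y: intersect with XZ mask (49 set) -- 369 left

voxel count = 369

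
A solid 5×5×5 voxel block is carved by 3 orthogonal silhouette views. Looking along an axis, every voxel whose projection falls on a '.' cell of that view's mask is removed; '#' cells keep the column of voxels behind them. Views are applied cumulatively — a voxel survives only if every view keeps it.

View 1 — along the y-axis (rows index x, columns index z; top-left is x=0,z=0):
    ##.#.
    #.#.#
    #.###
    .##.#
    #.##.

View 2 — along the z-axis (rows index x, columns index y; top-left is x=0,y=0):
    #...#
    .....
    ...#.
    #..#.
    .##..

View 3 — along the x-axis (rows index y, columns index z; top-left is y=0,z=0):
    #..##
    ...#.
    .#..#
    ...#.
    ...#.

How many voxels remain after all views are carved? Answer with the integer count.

remaining voxels: 6

full grid |V| = 125
  1. axis=1 (XZ plane), |mask|=16  ⇒  voxels=80
  2. axis=2 (XY plane), |mask|=7  ⇒  voxels=22
  3. axis=0 (YZ plane), |mask|=8  ⇒  voxels=6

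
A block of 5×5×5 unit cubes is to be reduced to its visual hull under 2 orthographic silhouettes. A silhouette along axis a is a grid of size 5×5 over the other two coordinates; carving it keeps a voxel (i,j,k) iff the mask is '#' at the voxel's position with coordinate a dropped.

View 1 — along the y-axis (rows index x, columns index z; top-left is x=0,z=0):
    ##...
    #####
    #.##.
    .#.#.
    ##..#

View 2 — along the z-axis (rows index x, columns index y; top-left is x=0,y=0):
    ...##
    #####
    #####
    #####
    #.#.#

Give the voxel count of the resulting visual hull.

voxel count = 63

before carving: 125 voxels (5×5×5)
  1. axis=1 (XZ plane), |mask|=15  ⇒  voxels=75
  2. axis=2 (XY plane), |mask|=20  ⇒  voxels=63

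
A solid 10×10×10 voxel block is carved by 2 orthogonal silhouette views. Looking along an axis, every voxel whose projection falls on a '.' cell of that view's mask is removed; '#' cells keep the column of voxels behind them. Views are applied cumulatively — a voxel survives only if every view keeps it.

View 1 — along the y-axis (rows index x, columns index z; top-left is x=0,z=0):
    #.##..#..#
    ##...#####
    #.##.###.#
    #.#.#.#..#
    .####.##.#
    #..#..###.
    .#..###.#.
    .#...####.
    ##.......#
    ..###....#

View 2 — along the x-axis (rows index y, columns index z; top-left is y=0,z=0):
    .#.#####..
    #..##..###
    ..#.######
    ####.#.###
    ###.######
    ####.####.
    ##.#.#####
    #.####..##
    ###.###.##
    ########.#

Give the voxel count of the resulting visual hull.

initial block: 10^3 = 1000
after view 1 [y-axis, 53 of 100 cells solid] → remaining = 530
after view 2 [x-axis, 76 of 100 cells solid] → remaining = 401

remaining voxels: 401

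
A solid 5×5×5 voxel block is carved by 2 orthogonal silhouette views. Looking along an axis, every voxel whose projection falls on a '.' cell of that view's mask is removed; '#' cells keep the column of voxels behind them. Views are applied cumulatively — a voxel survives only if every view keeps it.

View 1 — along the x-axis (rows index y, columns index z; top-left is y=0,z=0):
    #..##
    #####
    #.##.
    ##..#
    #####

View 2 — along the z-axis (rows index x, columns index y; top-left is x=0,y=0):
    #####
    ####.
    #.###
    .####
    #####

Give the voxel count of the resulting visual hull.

initial block: 5^3 = 125
carve view 1 (along x, YZ-mask fill 19/25): 95 voxels remain
carve view 2 (along z, XY-mask fill 22/25): 82 voxels remain

remaining voxels: 82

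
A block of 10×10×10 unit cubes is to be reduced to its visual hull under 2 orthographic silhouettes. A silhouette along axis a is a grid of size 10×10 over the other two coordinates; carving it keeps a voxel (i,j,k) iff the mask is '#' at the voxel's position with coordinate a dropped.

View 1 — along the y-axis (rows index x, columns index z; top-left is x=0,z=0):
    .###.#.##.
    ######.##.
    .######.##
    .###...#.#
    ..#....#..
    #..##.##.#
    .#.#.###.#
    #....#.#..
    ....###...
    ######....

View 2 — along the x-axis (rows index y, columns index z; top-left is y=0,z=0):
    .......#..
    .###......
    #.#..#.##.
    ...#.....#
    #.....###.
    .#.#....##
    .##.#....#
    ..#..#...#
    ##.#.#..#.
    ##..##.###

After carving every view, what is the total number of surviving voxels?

|visual hull| = 203

full grid |V| = 1000
step 1: project along y, AND mask (53/100) → |grid| = 530
step 2: project along x, AND mask (38/100) → |grid| = 203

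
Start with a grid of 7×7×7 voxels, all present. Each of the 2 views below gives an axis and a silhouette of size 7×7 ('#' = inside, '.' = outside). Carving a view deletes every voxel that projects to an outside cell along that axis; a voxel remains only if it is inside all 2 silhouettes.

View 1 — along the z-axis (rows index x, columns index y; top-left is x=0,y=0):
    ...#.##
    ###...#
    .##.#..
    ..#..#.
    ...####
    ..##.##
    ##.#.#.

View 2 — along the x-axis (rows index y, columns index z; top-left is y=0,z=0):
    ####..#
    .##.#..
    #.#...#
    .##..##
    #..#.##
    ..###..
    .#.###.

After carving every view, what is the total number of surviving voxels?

|visual hull| = 86

full grid |V| = 343
after view 1 [z-axis, 24 of 49 cells solid] → remaining = 168
after view 2 [x-axis, 26 of 49 cells solid] → remaining = 86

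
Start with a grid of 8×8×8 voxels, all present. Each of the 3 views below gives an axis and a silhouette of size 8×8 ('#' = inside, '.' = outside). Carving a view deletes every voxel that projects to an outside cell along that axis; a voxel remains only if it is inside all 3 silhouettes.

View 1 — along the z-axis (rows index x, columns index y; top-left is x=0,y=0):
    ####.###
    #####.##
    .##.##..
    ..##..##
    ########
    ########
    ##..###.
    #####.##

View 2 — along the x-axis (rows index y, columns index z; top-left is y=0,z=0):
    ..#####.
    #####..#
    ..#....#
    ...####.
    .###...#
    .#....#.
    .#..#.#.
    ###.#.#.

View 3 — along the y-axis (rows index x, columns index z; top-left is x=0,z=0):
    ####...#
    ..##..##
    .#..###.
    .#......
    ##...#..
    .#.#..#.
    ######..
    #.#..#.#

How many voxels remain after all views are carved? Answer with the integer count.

|visual hull| = 88

start: 8×8×8 = 512 voxels
[1] z-view keeps 50 columns → grid now 400
[2] x-view keeps 31 columns → grid now 195
[3] y-view keeps 30 columns → grid now 88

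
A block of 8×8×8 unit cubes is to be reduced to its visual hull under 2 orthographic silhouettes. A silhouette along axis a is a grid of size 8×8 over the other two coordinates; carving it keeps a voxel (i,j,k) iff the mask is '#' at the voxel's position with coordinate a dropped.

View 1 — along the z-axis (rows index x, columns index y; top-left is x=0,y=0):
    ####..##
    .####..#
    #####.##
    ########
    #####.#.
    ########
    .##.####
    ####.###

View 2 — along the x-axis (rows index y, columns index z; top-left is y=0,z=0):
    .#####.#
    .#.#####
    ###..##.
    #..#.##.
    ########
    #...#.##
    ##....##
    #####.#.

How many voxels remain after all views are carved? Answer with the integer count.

voxel count = 286

before carving: 512 voxels (8×8×8)
[1] z-view keeps 53 columns → grid now 424
[2] x-view keeps 43 columns → grid now 286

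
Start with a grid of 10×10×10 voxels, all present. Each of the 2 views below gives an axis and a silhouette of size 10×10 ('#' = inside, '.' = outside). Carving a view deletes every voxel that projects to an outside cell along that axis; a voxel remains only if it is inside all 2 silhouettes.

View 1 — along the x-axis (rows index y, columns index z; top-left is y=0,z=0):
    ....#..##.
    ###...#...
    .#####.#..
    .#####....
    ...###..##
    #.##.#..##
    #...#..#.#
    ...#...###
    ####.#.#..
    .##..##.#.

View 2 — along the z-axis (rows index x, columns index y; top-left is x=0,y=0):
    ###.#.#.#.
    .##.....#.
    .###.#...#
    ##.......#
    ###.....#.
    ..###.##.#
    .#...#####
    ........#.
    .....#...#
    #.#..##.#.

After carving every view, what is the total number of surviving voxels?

voxel count = 201

before carving: 1000 voxels (10×10×10)
V1 x: intersect with YZ mask (48 set) -- 480 left
V2 z: intersect with XY mask (41 set) -- 201 left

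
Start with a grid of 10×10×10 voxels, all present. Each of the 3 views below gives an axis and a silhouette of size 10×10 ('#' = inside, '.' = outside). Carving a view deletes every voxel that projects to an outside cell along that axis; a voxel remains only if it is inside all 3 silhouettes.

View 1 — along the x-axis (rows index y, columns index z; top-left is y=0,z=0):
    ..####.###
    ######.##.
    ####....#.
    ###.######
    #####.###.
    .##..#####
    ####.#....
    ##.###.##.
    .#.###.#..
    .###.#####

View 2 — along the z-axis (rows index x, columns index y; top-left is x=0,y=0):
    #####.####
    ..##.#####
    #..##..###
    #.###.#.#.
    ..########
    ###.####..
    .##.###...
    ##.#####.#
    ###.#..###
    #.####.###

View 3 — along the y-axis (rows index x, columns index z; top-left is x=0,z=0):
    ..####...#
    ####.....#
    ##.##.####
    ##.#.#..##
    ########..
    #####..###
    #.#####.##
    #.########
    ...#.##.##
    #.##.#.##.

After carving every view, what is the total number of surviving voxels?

|visual hull| = 334

before carving: 1000 voxels (10×10×10)
  1. axis=0 (YZ plane), |mask|=69  ⇒  voxels=690
  2. axis=2 (XY plane), |mask|=71  ⇒  voxels=488
  3. axis=1 (XZ plane), |mask|=68  ⇒  voxels=334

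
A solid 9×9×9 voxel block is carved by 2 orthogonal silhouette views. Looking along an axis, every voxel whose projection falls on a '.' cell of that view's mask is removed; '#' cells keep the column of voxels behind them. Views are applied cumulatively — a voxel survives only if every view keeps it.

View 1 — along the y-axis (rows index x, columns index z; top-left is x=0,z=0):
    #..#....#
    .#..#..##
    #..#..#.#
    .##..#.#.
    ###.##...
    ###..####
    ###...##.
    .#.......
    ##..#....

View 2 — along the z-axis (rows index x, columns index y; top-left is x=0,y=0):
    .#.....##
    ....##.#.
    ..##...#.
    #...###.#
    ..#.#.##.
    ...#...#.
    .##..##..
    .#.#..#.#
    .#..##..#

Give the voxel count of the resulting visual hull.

start: 9×9×9 = 729 voxels
after view 1 [y-axis, 36 of 81 cells solid] → remaining = 324
after view 2 [z-axis, 32 of 81 cells solid] → remaining = 123

123 voxels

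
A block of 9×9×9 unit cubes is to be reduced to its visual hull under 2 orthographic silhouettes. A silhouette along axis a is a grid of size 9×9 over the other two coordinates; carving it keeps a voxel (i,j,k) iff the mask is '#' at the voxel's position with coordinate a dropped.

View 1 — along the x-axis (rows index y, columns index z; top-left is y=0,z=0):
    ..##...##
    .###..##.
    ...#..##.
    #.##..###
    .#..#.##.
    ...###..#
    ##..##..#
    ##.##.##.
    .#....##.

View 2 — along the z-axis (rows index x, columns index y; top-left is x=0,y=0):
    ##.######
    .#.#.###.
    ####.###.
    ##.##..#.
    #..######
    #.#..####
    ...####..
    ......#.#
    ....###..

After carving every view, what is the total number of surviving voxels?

|visual hull| = 218

before carving: 729 voxels (9×9×9)
carve view 1 (along x, YZ-mask fill 40/81): 360 voxels remain
carve view 2 (along z, XY-mask fill 47/81): 218 voxels remain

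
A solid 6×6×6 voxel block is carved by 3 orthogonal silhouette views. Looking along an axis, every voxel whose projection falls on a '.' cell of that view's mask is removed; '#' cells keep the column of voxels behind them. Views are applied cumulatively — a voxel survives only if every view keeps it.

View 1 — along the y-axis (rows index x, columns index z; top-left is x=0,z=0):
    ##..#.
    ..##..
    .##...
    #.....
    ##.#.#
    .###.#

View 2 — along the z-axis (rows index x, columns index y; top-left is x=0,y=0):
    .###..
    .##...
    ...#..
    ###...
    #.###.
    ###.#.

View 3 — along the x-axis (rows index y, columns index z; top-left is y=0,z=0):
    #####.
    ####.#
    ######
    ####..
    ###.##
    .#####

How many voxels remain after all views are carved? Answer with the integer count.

remaining voxels: 43

before carving: 216 voxels (6×6×6)
[1] y-view keeps 16 columns → grid now 96
[2] z-view keeps 17 columns → grid now 50
[3] x-view keeps 30 columns → grid now 43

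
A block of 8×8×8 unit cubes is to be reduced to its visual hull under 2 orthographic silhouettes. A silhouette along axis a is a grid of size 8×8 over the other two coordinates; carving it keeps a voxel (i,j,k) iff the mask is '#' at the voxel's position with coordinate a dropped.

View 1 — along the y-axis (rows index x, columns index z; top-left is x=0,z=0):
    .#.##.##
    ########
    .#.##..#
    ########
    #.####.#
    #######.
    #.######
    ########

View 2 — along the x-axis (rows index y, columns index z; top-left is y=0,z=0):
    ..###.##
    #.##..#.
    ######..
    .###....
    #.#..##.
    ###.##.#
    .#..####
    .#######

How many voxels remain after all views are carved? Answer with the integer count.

full grid |V| = 512
after view 1 [y-axis, 53 of 64 cells solid] → remaining = 424
after view 2 [x-axis, 40 of 64 cells solid] → remaining = 264

remaining voxels: 264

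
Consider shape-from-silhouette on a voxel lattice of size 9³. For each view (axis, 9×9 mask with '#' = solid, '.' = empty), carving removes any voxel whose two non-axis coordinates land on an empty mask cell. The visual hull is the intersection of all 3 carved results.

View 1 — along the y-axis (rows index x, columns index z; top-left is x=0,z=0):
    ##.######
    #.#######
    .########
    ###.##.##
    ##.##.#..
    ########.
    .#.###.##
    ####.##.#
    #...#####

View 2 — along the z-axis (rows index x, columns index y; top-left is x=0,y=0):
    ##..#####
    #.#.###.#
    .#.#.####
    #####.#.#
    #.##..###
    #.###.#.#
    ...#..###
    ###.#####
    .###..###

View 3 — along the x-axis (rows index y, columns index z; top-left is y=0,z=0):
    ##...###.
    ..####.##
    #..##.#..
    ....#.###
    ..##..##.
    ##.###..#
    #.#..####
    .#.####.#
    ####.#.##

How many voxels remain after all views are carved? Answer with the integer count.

244 voxels

initial block: 9^3 = 729
step 1: project along y, AND mask (63/81) → |grid| = 567
step 2: project along z, AND mask (56/81) → |grid| = 395
step 3: project along x, AND mask (48/81) → |grid| = 244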